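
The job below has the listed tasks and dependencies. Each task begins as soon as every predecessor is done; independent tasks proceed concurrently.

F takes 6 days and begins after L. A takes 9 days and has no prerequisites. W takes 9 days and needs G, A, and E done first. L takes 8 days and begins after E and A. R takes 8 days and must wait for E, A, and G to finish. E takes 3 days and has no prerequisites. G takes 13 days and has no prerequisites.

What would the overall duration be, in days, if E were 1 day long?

Critical path before the change: A→L→F = 9+8+6 = 23 giving 23 days.
E has 6 days of float (longest path through it is 17).
No other chain overtakes it, so the finish is 23 days.

23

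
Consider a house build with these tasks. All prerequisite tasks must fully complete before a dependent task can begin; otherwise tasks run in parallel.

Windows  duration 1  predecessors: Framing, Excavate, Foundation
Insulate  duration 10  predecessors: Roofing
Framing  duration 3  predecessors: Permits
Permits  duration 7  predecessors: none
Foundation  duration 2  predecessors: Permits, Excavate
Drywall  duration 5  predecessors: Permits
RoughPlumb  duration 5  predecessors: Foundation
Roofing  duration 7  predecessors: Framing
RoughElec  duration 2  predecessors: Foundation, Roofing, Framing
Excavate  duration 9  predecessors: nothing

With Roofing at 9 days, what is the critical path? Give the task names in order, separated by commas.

Baseline: Permits→Framing→Roofing→Insulate = 7+3+7+10 = 27 → 27 days.
Roofing lies on that path, so at 9 days the path becomes 29 days.
No other chain overtakes it, so the finish is 29 days.

Permits, Framing, Roofing, Insulate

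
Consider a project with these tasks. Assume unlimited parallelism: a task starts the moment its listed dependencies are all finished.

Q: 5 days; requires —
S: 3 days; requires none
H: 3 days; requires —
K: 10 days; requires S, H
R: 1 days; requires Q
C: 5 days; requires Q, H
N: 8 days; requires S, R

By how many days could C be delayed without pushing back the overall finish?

4

Q→R→N = 5+1+8 = 14 sets the makespan at 14 days.
The longest chain containing C totals 10 days.
So C can slip 14 − 10 = 4 days.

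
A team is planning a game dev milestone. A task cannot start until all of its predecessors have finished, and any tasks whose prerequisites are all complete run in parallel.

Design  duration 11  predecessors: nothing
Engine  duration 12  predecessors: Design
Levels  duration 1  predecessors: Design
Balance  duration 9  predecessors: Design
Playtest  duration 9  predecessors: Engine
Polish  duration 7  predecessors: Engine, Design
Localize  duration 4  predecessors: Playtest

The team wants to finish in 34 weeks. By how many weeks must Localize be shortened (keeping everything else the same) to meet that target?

2

Current finish: 36 weeks; target: 34.
Localize is on every critical path, so each week cut from Localize cuts the finish by one (this holds down to a finish of 33).
Need 36 − 34 = 2 weeks off Localize → Localize becomes 2 weeks, finish becomes 34.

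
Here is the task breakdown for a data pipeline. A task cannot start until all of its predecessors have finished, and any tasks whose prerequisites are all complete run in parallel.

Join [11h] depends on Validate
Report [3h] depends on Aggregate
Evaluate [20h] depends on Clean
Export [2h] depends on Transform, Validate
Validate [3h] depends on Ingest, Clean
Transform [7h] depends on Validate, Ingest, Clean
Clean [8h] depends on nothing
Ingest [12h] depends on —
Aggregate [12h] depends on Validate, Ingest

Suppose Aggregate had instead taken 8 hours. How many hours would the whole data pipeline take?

The binding path is Ingest→Validate→Aggregate→Report = 12+3+12+3 = 30; finish at 30 hours.
Aggregate is on the critical path; changing it to 8 makes that path 26 hours.
New critical path: Clean→Evaluate = 8+20 = 28 ⇒ 28 hours.

28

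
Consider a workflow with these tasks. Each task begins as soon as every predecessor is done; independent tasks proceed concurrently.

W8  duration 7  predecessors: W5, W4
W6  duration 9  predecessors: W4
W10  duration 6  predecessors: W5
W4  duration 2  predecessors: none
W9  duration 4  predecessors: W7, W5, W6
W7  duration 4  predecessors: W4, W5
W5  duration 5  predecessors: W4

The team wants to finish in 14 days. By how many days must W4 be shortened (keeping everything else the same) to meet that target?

1

Current finish: 15 days; target: 14.
W4 is on every critical path, so each day cut from W4 cuts the finish by one (this holds down to a finish of 14).
Need 15 − 14 = 1 day off W4 → W4 becomes 1 day, finish becomes 14.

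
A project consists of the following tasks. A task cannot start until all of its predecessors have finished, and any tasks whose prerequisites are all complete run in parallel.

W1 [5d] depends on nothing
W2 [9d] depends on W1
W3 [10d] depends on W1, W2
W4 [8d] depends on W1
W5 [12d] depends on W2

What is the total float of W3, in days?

The longest chain is W1→W2→W5 = 5+9+12 = 26; overall finish 26 days.
Longest path through W3: 24 days (earliest finish 24, latest finish 26).
So W3 can slip 26 − 24 = 2 days.

2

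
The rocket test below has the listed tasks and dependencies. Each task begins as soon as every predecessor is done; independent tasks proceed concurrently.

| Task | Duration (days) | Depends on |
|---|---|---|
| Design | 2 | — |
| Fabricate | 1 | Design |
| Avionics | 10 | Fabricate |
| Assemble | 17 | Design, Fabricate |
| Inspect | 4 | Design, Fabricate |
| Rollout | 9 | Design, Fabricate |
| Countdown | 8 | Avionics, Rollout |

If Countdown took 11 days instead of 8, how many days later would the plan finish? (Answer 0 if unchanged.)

3

The binding path is Design→Fabricate→Avionics→Countdown = 2+1+10+8 = 21; finish at 21 days.
Since Countdown is critical, the +3 change carries straight to that chain (now 24 days).
No other chain overtakes it, so the finish is 24 days.
Change in finish: 24 − 21 = +3 days.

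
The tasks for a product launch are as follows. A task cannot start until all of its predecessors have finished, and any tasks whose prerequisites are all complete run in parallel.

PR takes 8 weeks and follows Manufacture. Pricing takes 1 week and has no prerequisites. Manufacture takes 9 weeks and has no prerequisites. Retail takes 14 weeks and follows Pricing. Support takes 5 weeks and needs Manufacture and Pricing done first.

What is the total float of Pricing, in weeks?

Manufacture→PR = 9+8 = 17 sets the makespan at 17 weeks.
Longest path through Pricing: 15 weeks (earliest finish 1, latest finish 3).
Float = 17 − 15 = 2.

2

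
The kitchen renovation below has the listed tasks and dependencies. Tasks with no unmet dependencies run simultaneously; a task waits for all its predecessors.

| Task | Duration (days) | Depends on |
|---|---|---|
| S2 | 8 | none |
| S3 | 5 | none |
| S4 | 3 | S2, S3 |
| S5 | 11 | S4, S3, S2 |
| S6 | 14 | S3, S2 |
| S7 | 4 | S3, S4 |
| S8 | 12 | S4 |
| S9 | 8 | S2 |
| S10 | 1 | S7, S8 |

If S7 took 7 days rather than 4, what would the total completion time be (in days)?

24

Baseline: S2→S4→S8→S10 = 8+3+12+1 = 24 → 24 days.
The longest path through S7 is only 16 days, so S7 has float 8.
The critical path is still S2→S4→S8→S10; finish is now 24 days.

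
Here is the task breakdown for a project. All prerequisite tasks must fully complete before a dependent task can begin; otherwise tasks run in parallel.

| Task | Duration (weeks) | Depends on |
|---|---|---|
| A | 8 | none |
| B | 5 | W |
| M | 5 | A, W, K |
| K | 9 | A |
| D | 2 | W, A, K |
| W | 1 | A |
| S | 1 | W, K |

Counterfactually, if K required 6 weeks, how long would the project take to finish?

19

As given, the longest chain is A→K→M = 8+9+5 = 22, so the finish is 22 weeks.
K is on the critical path; changing it to 6 makes that path 19 weeks.
That remains the longest chain; total 19 weeks.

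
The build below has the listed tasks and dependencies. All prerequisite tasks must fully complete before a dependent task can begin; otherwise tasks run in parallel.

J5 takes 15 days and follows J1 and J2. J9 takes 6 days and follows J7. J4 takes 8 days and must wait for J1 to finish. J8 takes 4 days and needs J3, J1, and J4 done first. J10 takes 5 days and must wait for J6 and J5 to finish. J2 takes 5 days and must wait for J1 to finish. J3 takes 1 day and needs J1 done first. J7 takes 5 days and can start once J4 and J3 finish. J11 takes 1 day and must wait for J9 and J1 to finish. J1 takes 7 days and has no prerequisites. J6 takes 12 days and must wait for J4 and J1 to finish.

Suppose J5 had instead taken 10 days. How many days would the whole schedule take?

32

Baseline: J1→J2→J5→J10 = 7+5+15+5 = 32 → 32 days.
Since J5 is critical, the -5 change carries straight to that chain (now 27 days).
The binding chain switches to J1→J4→J6→J10 = 7+8+12+5 = 32; finish 32 days.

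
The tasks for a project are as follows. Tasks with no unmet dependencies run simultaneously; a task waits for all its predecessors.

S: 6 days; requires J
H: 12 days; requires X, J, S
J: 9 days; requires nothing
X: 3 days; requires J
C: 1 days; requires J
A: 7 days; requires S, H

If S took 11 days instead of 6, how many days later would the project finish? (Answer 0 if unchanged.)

5

Baseline: J→S→H→A = 9+6+12+7 = 34 → 34 days.
S is on the critical path; changing it to 11 makes that path 39 days.
No other chain overtakes it, so the finish is 39 days.
Change in finish: 39 − 34 = +5 days.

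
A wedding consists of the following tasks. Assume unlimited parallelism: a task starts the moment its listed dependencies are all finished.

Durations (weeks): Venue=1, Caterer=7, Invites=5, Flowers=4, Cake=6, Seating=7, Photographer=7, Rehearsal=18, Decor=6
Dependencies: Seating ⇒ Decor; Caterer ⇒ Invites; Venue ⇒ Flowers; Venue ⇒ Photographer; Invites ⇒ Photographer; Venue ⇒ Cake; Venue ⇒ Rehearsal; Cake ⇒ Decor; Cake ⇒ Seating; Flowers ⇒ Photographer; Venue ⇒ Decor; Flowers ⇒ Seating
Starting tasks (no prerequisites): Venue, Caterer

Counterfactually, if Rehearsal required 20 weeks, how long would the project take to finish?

The binding path is Venue→Cake→Seating→Decor = 1+6+7+6 = 20; finish at 20 weeks.
Rehearsal has 1 week of float (longest path through it is 19).
The binding chain switches to Venue→Rehearsal = 1+20 = 21; finish 21 weeks.

21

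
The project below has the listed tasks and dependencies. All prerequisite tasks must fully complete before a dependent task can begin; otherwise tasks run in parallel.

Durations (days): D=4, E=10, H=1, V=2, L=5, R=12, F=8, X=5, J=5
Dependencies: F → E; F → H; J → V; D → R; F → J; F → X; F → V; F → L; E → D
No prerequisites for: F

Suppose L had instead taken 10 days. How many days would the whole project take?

The binding path is F→E→D→R = 8+10+4+12 = 34; finish at 34 days.
L is off the critical path — its longest chain is 13 days, giving 21 of slack.
That remains the longest chain; total 34 days.

34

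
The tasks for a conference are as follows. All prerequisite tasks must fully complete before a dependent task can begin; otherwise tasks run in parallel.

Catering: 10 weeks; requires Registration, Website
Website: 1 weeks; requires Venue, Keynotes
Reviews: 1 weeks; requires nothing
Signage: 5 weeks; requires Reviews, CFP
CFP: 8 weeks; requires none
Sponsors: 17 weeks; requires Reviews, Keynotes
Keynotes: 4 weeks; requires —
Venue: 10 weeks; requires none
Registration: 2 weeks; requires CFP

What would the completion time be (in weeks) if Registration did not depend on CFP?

21

Before: longest chain Venue→Website→Catering = 10+1+10 = 21, finish 21.
Without CFP→Registration, Registration's earliest start moves from 8 to 0.
New critical path: Venue→Website→Catering = 10+1+10 = 21 ⇒ 21 weeks.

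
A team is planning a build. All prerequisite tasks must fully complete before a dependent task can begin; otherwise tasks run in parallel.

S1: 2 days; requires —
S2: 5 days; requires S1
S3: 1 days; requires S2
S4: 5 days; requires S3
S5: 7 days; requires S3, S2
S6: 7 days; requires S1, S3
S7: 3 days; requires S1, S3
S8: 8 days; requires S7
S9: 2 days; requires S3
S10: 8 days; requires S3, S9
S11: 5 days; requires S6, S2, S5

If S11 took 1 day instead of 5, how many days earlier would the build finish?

As given, the longest chain is S1→S2→S3→S5→S11 = 2+5+1+7+5 = 20, so the finish is 20 days.
S11 lies on that path, so at 1 day the path becomes 16 days.
New critical path: S1→S2→S3→S7→S8 = 2+5+1+3+8 = 19 ⇒ 19 days.
Change in finish: 19 − 20 = -1 days.

1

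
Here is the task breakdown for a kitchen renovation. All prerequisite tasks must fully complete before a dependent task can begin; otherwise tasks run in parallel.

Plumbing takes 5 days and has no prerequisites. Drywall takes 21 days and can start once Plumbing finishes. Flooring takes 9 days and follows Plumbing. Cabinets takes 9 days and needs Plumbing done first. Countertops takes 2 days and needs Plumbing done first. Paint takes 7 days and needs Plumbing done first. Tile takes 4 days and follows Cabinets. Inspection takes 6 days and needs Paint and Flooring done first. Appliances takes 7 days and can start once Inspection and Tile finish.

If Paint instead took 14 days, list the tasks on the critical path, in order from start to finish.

Plumbing, Paint, Inspection, Appliances

The binding path is Plumbing→Flooring→Inspection→Appliances = 5+9+6+7 = 27; finish at 27 days.
The longest path through Paint is only 25 days, so Paint has float 2.
New critical path: Plumbing→Paint→Inspection→Appliances = 5+14+6+7 = 32 ⇒ 32 days.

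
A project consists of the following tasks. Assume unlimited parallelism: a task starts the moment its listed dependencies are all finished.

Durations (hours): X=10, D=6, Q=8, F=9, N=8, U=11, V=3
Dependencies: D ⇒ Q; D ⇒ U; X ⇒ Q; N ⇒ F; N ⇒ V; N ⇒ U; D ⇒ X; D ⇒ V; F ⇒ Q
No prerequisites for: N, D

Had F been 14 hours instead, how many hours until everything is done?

30

Baseline: N→F→Q = 8+9+8 = 25 → 25 hours.
F lies on that path, so at 14 hours the path becomes 30 hours.
That remains the longest chain; total 30 hours.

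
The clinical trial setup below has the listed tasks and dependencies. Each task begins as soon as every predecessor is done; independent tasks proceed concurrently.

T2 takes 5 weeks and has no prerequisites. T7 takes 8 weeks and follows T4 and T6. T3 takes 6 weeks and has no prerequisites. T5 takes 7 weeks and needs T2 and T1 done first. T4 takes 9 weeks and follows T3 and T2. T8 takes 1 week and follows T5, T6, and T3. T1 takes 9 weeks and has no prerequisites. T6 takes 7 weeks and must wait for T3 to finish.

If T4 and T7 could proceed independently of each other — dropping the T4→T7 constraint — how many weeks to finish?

Before: longest chain T3→T4→T7 = 6+9+8 = 23, finish 23.
Without T4→T7, T7's earliest start moves from 15 to 13.
New critical path: T3→T6→T7 = 6+7+8 = 21 ⇒ 21 weeks.

21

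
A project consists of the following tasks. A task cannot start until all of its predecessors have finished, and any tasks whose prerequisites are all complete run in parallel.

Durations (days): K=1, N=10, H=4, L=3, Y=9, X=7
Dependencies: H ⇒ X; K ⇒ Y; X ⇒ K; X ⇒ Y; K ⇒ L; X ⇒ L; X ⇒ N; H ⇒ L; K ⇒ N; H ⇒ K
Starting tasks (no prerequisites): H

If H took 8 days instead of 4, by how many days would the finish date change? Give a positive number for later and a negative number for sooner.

Critical path before the change: H→X→K→N = 4+7+1+10 = 22 giving 22 days.
H is on the critical path; changing it to 8 makes that path 26 days.
The critical path is still H→X→K→N; finish is now 26 days.
Change in finish: 26 − 22 = +4 days.

4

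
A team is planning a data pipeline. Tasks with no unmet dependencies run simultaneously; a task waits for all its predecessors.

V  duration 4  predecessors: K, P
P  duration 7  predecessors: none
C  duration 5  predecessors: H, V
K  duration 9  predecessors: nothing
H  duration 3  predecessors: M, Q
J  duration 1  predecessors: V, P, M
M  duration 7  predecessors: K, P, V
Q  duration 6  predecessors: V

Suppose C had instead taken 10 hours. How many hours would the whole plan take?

33

The binding path is K→V→M→H→C = 9+4+7+3+5 = 28; finish at 28 hours.
C lies on that path, so at 10 hours the path becomes 33 hours.
That remains the longest chain; total 33 hours.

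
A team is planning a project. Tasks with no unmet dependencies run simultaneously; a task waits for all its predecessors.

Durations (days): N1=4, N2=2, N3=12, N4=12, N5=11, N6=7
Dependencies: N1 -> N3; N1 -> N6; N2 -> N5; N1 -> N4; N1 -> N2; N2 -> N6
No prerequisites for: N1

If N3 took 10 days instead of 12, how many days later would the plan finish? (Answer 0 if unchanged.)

0

Baseline: N1→N2→N5 = 4+2+11 = 17 → 17 days.
N3 is off the critical path — its longest chain is 16 days, giving 1 of slack.
That remains the longest chain; total 17 days.
Change in finish: 17 − 17 = +0 days.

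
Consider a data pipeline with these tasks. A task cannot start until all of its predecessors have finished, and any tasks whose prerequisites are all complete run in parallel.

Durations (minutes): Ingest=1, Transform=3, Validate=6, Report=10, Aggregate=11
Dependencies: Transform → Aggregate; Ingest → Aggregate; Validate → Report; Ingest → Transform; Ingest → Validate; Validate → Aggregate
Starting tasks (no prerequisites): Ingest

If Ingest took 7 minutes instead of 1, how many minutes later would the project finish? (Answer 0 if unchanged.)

Actual critical path: Ingest→Validate→Aggregate = 1+6+11 = 18 ⇒ 18 minutes.
Ingest is on the critical path; changing it to 7 makes that path 24 minutes.
No other chain overtakes it, so the finish is 24 minutes.
Change in finish: 24 − 18 = +6 minutes.

6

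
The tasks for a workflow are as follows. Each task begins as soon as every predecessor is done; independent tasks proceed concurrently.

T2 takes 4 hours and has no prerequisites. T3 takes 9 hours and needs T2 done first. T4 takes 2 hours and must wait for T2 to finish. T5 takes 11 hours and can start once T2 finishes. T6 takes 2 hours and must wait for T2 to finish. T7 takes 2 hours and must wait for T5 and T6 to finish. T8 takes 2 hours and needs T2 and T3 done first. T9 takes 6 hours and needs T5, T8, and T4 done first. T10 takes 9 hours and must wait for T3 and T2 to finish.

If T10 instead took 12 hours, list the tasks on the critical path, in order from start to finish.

T2, T3, T10

The binding path is T2→T3→T10 = 4+9+9 = 22; finish at 22 hours.
Since T10 is critical, the +3 change carries straight to that chain (now 25 hours).
No other chain overtakes it, so the finish is 25 hours.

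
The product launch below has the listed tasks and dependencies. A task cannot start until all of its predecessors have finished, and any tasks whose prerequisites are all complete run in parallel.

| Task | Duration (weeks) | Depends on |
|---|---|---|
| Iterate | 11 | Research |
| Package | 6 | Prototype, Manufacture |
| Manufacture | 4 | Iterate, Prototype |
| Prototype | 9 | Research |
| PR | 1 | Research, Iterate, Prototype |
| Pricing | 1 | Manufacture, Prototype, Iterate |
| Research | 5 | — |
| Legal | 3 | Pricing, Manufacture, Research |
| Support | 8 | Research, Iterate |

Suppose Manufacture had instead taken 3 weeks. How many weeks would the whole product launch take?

Baseline: Research→Iterate→Manufacture→Package = 5+11+4+6 = 26 → 26 weeks.
Manufacture is on the critical path; changing it to 3 makes that path 25 weeks.
The critical path is still Research→Iterate→Manufacture→Package; finish is now 25 weeks.

25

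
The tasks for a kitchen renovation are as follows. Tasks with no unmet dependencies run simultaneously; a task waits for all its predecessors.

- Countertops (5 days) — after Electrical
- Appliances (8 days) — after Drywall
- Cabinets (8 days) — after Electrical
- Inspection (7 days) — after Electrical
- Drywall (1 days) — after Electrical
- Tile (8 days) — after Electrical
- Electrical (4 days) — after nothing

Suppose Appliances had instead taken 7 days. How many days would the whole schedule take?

The binding path is Electrical→Drywall→Appliances = 4+1+8 = 13; finish at 13 days.
Since Appliances is critical, the -1 change carries straight to that chain (now 12 days).
The critical path is still Electrical→Drywall→Appliances; finish is now 12 days.

12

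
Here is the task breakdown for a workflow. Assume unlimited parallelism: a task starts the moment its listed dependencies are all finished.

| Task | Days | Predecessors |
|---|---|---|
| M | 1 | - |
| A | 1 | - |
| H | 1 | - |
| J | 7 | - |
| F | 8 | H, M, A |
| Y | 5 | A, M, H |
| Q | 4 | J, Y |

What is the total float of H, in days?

1

Critical path: J→Q = 7+4 = 11, so the finish is 11 days.
The longest chain containing H totals 10 days.
Float = 11 − 10 = 1.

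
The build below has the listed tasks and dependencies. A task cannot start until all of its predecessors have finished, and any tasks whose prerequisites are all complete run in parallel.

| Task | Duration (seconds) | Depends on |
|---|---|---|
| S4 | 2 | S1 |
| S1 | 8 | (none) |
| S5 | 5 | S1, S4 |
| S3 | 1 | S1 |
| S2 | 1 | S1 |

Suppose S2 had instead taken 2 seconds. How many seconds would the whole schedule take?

Critical path before the change: S1→S4→S5 = 8+2+5 = 15 giving 15 seconds.
S2 has 6 seconds of float (longest path through it is 9).
That remains the longest chain; total 15 seconds.

15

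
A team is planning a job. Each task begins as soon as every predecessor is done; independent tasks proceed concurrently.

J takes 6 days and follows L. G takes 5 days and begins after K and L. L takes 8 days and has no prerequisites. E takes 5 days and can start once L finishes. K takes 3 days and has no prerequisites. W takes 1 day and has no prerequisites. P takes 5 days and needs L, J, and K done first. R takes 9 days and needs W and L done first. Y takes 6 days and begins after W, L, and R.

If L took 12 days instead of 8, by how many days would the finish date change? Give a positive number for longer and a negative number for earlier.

Actual critical path: L→R→Y = 8+9+6 = 23 ⇒ 23 days.
Since L is critical, the +4 change carries straight to that chain (now 27 days).
The critical path is still L→R→Y; finish is now 27 days.
Change in finish: 27 − 23 = +4 days.

4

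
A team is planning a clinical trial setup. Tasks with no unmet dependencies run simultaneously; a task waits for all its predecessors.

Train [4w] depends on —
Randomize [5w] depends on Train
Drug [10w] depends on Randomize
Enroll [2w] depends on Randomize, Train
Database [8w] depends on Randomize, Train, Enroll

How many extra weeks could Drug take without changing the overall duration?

Train→Randomize→Drug = 4+5+10 = 19 sets the makespan at 19 weeks.
Drug finishes as early as 19 and must finish by 19.
Slack of Drug = 9 − 9 = 0 weeks.

0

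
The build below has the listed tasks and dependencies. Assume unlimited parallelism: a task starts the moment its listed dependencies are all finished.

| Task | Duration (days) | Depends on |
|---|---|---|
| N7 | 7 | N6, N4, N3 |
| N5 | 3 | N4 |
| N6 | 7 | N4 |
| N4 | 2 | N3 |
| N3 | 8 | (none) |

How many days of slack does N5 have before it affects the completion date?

The longest chain is N3→N4→N6→N7 = 8+2+7+7 = 24; overall finish 24 days.
Longest path through N5: 13 days (earliest finish 13, latest finish 24).
Float = 24 − 13 = 11.

11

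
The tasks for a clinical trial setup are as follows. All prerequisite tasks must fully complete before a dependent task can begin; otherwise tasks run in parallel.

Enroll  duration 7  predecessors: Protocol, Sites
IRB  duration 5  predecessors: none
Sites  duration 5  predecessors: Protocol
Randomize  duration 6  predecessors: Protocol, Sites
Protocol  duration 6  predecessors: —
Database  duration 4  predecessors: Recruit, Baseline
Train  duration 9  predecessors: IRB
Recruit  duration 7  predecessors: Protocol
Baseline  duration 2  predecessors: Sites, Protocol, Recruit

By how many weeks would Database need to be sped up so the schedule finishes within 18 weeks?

Current finish: 19 weeks; target: 18.
Database is on every critical path, so each week cut from Database cuts the finish by one (this holds down to a finish of 18).
Need 19 − 18 = 1 week off Database → Database becomes 3 weeks, finish becomes 18.

1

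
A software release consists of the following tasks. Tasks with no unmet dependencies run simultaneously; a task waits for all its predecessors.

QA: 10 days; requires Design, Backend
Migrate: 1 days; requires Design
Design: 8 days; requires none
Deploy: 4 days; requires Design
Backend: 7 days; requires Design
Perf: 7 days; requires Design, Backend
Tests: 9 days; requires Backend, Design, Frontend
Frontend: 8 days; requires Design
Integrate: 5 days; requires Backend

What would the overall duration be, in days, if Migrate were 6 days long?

As given, the longest chain is Design→Backend→QA = 8+7+10 = 25, so the finish is 25 days.
The longest path through Migrate is only 9 days, so Migrate has float 16.
The critical path is still Design→Backend→QA; finish is now 25 days.

25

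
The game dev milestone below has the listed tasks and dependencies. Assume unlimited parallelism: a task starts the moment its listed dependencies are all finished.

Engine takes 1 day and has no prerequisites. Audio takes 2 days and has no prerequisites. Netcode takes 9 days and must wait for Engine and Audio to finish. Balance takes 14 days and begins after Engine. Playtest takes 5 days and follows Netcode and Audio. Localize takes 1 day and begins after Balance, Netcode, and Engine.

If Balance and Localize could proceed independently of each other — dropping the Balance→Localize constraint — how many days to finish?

Before: longest chain Engine→Balance→Localize = 1+14+1 = 16, finish 16.
Without Balance→Localize, Localize's earliest start moves from 15 to 11.
New critical path: Audio→Netcode→Playtest = 2+9+5 = 16 ⇒ 16 days.

16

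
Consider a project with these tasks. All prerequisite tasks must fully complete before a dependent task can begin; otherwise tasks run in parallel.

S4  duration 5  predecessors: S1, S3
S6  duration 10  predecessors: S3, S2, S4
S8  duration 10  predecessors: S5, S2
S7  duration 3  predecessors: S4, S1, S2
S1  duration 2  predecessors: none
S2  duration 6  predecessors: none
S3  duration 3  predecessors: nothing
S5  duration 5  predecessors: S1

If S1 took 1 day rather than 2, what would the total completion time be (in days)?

18

Baseline: S3→S4→S6 = 3+5+10 = 18 → 18 days.
S1 has 1 day of float (longest path through it is 17).
That remains the longest chain; total 18 days.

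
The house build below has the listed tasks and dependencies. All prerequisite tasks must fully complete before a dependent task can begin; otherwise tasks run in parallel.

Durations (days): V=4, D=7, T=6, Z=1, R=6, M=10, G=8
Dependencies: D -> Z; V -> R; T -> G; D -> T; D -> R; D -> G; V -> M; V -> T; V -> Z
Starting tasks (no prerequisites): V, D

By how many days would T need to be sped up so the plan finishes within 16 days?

Current finish: 21 days; target: 16.
T is on every critical path, so each day cut from T cuts the finish by one (this holds down to a finish of 16).
Need 21 − 16 = 5 days off T → T becomes 1 day, finish becomes 16.

5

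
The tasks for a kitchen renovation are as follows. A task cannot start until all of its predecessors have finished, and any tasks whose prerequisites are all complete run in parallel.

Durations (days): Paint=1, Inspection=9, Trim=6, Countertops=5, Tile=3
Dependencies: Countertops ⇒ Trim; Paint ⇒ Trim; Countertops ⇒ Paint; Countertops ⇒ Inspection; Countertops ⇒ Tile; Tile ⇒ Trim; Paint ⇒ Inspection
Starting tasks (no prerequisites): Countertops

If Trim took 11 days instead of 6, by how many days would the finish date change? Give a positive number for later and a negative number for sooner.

Baseline: Countertops→Paint→Inspection = 5+1+9 = 15 → 15 days.
Trim is off the critical path — its longest chain is 14 days, giving 1 of slack.
New critical path: Countertops→Tile→Trim = 5+3+11 = 19 ⇒ 19 days.
Change in finish: 19 − 15 = +4 days.

4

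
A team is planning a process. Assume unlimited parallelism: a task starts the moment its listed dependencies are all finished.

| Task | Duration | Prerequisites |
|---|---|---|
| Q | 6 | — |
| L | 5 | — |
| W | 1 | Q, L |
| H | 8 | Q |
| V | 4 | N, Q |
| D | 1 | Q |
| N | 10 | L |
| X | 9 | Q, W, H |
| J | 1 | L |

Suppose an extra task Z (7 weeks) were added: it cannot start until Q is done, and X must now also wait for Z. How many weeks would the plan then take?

23

Originally the plan takes 23 weeks.
With Z inserted, X now waits for max(Q, W, H, Z).
New critical path: Q→H→X = 6+8+9 = 23 ⇒ 23 weeks.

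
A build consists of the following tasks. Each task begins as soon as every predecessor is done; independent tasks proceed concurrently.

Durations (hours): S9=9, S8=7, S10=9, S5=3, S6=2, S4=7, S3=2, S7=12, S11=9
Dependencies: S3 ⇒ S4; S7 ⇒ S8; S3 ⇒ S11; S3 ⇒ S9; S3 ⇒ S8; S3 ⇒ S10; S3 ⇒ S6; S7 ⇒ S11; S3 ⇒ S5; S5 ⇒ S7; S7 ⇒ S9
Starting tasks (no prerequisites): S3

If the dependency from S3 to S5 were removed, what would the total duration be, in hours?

Before: longest chain S3→S5→S7→S9 = 2+3+12+9 = 26, finish 26.
Without S3→S5, S5's earliest start moves from 2 to 0.
The longest chain is now S5→S7→S9 = 3+12+9 = 24, so the schedule takes 24 hours.

24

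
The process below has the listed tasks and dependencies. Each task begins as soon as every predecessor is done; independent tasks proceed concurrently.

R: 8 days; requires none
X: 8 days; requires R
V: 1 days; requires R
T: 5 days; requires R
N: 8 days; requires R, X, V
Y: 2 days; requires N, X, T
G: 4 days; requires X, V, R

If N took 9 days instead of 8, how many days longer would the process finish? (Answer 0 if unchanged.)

The binding path is R→X→N→Y = 8+8+8+2 = 26; finish at 26 days.
Since N is critical, the +1 change carries straight to that chain (now 27 days).
No other chain overtakes it, so the finish is 27 days.
Change in finish: 27 − 26 = +1 days.

1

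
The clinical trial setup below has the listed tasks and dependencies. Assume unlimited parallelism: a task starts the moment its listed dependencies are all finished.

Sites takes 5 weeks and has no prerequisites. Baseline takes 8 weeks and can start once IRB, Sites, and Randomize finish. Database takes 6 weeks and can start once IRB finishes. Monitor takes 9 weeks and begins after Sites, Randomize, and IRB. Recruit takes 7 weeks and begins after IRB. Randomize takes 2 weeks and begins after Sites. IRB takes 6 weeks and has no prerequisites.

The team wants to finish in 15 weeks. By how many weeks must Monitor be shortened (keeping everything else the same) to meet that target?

1

Current finish: 16 weeks; target: 15.
Monitor is on every critical path, so each week cut from Monitor cuts the finish by one (this holds down to a finish of 15).
Need 16 − 15 = 1 week off Monitor → Monitor becomes 8 weeks, finish becomes 15.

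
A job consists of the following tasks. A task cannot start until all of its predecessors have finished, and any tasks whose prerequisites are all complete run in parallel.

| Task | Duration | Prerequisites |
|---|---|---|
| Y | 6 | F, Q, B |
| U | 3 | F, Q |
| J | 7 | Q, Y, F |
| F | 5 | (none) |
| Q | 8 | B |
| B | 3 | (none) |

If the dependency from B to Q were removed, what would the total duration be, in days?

Original critical path: B→Q→Y→J = 3+8+6+7 = 24 ⇒ 24 days.
Without B→Q, Q's earliest start moves from 3 to 0.
After: Q→Y→J = 8+6+7 = 21 → 21 days.

21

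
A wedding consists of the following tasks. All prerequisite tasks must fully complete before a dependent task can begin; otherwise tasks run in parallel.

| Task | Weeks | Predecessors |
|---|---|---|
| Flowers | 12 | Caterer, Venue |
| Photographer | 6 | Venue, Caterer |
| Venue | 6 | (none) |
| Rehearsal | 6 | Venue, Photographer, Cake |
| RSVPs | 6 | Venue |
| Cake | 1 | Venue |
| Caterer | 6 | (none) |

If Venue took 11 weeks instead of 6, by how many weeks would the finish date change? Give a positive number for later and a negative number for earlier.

Actual critical path: Venue→Flowers = 6+12 = 18 ⇒ 18 weeks.
Venue lies on that path, so at 11 weeks the path becomes 23 weeks.
That remains the longest chain; total 23 weeks.
Change in finish: 23 − 18 = +5 weeks.

5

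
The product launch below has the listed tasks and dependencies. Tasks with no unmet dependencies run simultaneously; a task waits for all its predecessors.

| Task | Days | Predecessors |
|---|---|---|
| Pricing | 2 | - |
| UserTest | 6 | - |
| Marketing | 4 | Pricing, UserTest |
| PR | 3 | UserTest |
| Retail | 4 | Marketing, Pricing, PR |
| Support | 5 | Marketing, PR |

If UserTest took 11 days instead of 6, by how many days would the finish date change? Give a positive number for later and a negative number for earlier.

5

The binding path is UserTest→Marketing→Support = 6+4+5 = 15; finish at 15 days.
Since UserTest is critical, the +5 change carries straight to that chain (now 20 days).
That remains the longest chain; total 20 days.
Change in finish: 20 − 15 = +5 days.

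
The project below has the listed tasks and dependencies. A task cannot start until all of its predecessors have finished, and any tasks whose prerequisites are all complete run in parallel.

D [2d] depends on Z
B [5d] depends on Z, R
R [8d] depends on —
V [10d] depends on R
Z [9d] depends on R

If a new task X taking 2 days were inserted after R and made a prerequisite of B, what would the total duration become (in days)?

Originally the project takes 22 days.
With X inserted, B now waits for max(Z, R, X).
New critical path: R→Z→B = 8+9+5 = 22 ⇒ 22 days.

22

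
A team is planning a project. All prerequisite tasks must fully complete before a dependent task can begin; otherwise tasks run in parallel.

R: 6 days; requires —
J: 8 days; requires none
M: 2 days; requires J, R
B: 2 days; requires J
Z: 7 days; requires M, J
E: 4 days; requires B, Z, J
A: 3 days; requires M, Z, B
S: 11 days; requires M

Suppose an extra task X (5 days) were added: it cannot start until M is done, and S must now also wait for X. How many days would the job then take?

Originally the job takes 21 days.
With X inserted, S now waits for max(M, X).
New critical path: J→M→X→S = 8+2+5+11 = 26 ⇒ 26 days.

26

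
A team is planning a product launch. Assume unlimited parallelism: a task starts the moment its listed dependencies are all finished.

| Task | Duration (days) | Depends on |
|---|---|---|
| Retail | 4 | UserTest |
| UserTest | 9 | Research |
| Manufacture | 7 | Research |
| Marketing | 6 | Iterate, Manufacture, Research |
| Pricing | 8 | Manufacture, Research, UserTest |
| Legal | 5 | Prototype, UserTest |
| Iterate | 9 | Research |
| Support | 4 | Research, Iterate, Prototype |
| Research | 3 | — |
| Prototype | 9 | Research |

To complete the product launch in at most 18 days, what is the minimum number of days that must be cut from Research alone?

Current finish: 20 days; target: 18.
Research is on every critical path, so each day cut from Research cuts the finish by one (this holds down to a finish of 18).
Need 20 − 18 = 2 days off Research → Research becomes 1 day, finish becomes 18.

2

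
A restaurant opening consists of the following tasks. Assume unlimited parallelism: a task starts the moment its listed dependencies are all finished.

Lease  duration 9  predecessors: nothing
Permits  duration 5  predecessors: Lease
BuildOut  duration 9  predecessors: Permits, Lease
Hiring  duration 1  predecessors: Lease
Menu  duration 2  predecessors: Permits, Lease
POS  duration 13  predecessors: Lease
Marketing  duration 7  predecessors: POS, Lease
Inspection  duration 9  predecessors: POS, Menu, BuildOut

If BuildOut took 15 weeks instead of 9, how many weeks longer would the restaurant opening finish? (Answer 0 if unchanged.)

As given, the longest chain is Lease→Permits→BuildOut→Inspection = 9+5+9+9 = 32, so the finish is 32 weeks.
Since BuildOut is critical, the +6 change carries straight to that chain (now 38 weeks).
No other chain overtakes it, so the finish is 38 weeks.
Change in finish: 38 − 32 = +6 weeks.

6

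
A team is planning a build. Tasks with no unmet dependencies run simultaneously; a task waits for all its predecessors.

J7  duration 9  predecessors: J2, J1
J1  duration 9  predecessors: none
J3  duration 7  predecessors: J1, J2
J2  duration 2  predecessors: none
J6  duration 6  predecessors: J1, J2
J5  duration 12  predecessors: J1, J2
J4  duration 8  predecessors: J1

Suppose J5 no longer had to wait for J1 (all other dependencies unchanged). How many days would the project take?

18

Original critical path: J1→J5 = 9+12 = 21 ⇒ 21 days.
Without J1→J5, J5's earliest start moves from 9 to 2.
The longest chain is now J1→J7 = 9+9 = 18, so the project takes 18 days.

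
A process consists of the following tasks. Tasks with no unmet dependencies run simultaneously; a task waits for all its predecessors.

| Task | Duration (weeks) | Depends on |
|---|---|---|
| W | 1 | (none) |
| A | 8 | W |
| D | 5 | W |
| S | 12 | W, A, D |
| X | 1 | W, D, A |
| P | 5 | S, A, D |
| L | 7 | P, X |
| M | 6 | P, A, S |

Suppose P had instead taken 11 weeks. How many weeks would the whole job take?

39

The binding path is W→A→S→P→L = 1+8+12+5+7 = 33; finish at 33 weeks.
Since P is critical, the +6 change carries straight to that chain (now 39 weeks).
That remains the longest chain; total 39 weeks.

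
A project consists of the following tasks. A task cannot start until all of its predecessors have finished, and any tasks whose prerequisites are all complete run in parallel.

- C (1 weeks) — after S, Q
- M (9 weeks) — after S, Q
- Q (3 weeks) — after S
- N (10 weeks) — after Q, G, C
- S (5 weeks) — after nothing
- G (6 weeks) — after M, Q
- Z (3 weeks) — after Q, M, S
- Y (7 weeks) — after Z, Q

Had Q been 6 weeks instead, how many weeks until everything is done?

Critical path before the change: S→Q→M→G→N = 5+3+9+6+10 = 33 giving 33 weeks.
Q lies on that path, so at 6 weeks the path becomes 36 weeks.
That remains the longest chain; total 36 weeks.

36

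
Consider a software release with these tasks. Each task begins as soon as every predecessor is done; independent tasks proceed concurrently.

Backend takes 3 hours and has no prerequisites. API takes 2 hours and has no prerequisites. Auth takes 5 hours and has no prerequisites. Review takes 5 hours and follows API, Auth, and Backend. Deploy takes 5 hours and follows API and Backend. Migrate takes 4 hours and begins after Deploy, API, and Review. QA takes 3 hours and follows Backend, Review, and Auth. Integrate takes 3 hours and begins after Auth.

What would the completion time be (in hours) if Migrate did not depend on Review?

With the dependency in place, Auth→Review→Migrate = 5+5+4 = 14 sets the finish at 14 hours.
Without Review→Migrate, Migrate's earliest start moves from 10 to 8.
The longest chain is now Auth→Review→QA = 5+5+3 = 13, so the plan takes 13 hours.

13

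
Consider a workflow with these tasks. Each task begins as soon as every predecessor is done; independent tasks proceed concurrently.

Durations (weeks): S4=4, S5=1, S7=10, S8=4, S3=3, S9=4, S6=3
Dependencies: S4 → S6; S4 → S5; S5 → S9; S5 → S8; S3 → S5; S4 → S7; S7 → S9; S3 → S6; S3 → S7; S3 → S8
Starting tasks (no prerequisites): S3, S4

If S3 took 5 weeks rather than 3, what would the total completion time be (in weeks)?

Baseline: S4→S7→S9 = 4+10+4 = 18 → 18 weeks.
S3 has 1 week of float (longest path through it is 17).
New critical path: S3→S7→S9 = 5+10+4 = 19 ⇒ 19 weeks.

19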